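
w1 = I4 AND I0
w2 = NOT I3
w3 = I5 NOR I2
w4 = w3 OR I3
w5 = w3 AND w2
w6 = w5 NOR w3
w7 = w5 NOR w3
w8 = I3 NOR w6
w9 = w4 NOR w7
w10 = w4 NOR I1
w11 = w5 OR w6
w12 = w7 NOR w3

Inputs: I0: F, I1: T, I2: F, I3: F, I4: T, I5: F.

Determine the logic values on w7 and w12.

w2 = NOT I3 = NOT F = T
w3 = I5 NOR I2 = F NOR F = T
w5 = w3 AND w2 = T AND T = T
w7 = w5 NOR w3 = T NOR T = F
w12 = w7 NOR w3 = F NOR T = F

w7 = F, w12 = F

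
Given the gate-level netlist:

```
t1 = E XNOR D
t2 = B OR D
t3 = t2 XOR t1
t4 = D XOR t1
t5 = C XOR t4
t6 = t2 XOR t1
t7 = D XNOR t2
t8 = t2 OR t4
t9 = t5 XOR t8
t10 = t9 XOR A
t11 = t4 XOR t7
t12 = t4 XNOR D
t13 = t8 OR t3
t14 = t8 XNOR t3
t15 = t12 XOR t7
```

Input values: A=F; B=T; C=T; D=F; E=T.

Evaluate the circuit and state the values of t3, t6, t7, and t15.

t1 = E XNOR D = T XNOR F = F
t2 = B OR D = T OR F = T
t3 = t2 XOR t1 = T XOR F = T
t4 = D XOR t1 = F XOR F = F
t6 = t2 XOR t1 = T XOR F = T
t7 = D XNOR t2 = F XNOR T = F
t12 = t4 XNOR D = F XNOR F = T
t15 = t12 XOR t7 = T XOR F = T

t3 = T, t6 = T, t7 = F, t15 = T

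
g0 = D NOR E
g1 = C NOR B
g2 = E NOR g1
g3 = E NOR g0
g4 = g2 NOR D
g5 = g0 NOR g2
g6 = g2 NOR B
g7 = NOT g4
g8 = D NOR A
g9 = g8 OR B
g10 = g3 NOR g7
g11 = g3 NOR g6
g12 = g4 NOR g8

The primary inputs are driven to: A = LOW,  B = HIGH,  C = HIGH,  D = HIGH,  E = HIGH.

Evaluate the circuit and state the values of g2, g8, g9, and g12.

g2 = LOW, g8 = LOW, g9 = HIGH, g12 = HIGH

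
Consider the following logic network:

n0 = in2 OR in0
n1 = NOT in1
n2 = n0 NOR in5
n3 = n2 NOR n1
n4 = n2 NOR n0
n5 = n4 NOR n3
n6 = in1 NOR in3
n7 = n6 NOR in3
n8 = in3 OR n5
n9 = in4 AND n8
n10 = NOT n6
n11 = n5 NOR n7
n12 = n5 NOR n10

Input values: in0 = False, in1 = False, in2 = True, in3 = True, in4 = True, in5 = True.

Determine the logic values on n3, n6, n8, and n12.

n3 = False  n6 = False  n8 = True  n12 = False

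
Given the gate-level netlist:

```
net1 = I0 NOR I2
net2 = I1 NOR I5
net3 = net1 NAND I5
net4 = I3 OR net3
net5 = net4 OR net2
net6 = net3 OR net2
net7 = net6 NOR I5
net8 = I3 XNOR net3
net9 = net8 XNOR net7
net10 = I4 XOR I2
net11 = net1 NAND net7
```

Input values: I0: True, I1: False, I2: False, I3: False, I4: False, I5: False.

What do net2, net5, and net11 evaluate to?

net2 = True  net5 = True  net11 = True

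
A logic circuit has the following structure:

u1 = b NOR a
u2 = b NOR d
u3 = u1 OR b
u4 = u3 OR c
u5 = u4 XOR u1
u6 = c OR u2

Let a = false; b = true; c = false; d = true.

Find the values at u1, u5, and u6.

u1 = false, u5 = true, u6 = false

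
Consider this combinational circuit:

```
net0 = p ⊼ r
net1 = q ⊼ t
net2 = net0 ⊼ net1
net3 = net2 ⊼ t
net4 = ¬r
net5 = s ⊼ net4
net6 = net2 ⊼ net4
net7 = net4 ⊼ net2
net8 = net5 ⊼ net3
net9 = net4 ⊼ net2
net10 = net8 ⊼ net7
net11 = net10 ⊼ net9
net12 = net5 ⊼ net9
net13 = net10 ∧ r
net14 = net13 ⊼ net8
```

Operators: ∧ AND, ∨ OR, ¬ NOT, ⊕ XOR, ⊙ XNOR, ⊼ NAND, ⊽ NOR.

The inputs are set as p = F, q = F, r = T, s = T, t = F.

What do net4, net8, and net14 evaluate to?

net0 = p NAND r = F NAND T = T
net1 = q NAND t = F NAND F = T
net2 = net0 NAND net1 = T NAND T = F
net3 = net2 NAND t = F NAND F = T
net4 = NOT r = NOT T = F
net5 = s NAND net4 = T NAND F = T
net7 = net4 NAND net2 = F NAND F = T
net8 = net5 NAND net3 = T NAND T = F
net10 = net8 NAND net7 = F NAND T = T
net13 = net10 AND r = T AND T = T
net14 = net13 NAND net8 = T NAND F = T

net4 = F  net8 = F  net14 = T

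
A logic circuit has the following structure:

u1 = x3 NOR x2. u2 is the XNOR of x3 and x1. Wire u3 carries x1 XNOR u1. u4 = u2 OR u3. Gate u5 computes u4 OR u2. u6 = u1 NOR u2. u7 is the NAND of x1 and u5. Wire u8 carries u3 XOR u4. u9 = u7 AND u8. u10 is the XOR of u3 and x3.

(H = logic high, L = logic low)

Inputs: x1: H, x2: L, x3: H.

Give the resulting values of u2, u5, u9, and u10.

u1 = x3 NOR x2 = H NOR L = L
u2 = x3 XNOR x1 = H XNOR H = H
u3 = x1 XNOR u1 = H XNOR L = L
u4 = u2 OR u3 = H OR L = H
u5 = u4 OR u2 = H OR H = H
u7 = x1 NAND u5 = H NAND H = L
u8 = u3 XOR u4 = L XOR H = H
u9 = u7 AND u8 = L AND H = L
u10 = u3 XOR x3 = L XOR H = H

u2 = H  u5 = H  u9 = L  u10 = H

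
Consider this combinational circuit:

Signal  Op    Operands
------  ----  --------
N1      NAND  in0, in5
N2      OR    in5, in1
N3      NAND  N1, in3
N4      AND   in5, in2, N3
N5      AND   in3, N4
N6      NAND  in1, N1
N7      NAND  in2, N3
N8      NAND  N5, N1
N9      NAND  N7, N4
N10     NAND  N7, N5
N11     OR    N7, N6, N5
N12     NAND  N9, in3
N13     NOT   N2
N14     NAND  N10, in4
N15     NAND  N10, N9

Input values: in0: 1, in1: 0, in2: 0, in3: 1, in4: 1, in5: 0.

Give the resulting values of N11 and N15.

N11 = 1, N15 = 0

N1 = in0 NAND in5 = 1 NAND 0 = 1
N3 = N1 NAND in3 = 1 NAND 1 = 0
N4 = in5 AND in2 AND N3 = 0 AND 0 AND 0 = 0
N5 = in3 AND N4 = 1 AND 0 = 0
N6 = in1 NAND N1 = 0 NAND 1 = 1
N7 = in2 NAND N3 = 0 NAND 0 = 1
N9 = N7 NAND N4 = 1 NAND 0 = 1
N10 = N7 NAND N5 = 1 NAND 0 = 1
N11 = N7 OR N6 OR N5 = 1 OR 1 OR 0 = 1
N15 = N10 NAND N9 = 1 NAND 1 = 0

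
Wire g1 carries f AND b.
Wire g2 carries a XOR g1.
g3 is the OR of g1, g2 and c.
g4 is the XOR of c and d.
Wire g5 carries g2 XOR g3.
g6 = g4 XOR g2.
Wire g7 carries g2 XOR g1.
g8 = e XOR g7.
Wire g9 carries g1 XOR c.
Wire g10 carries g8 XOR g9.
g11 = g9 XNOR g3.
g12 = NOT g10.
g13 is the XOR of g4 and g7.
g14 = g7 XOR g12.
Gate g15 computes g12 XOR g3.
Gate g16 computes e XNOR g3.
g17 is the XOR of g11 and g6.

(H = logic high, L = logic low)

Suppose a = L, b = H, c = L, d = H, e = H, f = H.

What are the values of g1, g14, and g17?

g1 = H, g14 = H, g17 = H

g1 = f AND b = H AND H = H
g2 = a XOR g1 = L XOR H = H
g3 = g1 OR g2 OR c = H OR H OR L = H
g4 = c XOR d = L XOR H = H
g6 = g4 XOR g2 = H XOR H = L
g7 = g2 XOR g1 = H XOR H = L
g8 = e XOR g7 = H XOR L = H
g9 = g1 XOR c = H XOR L = H
g10 = g8 XOR g9 = H XOR H = L
g11 = g9 XNOR g3 = H XNOR H = H
g12 = NOT g10 = NOT L = H
g14 = g7 XOR g12 = L XOR H = H
g17 = g11 XOR g6 = H XOR L = H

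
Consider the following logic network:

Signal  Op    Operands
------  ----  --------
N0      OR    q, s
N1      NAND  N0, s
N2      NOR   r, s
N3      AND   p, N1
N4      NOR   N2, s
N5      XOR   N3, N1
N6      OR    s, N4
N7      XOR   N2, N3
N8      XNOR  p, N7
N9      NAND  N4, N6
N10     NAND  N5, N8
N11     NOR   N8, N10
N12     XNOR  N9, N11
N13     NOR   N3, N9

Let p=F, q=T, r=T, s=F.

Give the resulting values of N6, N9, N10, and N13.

N0 = q OR s = T OR F = T
N1 = N0 NAND s = T NAND F = T
N2 = r NOR s = T NOR F = F
N3 = p AND N1 = F AND T = F
N4 = N2 NOR s = F NOR F = T
N5 = N3 XOR N1 = F XOR T = T
N6 = s OR N4 = F OR T = T
N7 = N2 XOR N3 = F XOR F = F
N8 = p XNOR N7 = F XNOR F = T
N9 = N4 NAND N6 = T NAND T = F
N10 = N5 NAND N8 = T NAND T = F
N13 = N3 NOR N9 = F NOR F = T

N6 = T; N9 = F; N10 = F; N13 = T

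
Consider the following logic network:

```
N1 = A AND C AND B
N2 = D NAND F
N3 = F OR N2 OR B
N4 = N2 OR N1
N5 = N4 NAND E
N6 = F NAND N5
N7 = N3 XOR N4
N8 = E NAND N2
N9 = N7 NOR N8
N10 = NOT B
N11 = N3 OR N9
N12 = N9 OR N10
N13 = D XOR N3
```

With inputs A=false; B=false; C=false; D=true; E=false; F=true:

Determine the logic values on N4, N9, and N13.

N4 = false, N9 = false, N13 = false

N1 = A AND C AND B = false AND false AND false = false
N2 = D NAND F = true NAND true = false
N3 = F OR N2 OR B = true OR false OR false = true
N4 = N2 OR N1 = false OR false = false
N7 = N3 XOR N4 = true XOR false = true
N8 = E NAND N2 = false NAND false = true
N9 = N7 NOR N8 = true NOR true = false
N13 = D XOR N3 = true XOR true = false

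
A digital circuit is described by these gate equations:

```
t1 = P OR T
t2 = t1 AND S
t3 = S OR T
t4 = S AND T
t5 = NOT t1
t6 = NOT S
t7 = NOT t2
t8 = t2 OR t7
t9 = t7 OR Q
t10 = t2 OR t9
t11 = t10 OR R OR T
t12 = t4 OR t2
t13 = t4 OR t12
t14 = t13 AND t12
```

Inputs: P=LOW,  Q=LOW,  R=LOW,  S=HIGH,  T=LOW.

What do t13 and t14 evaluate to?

t1 = P OR T = LOW OR LOW = LOW
t2 = t1 AND S = LOW AND HIGH = LOW
t4 = S AND T = HIGH AND LOW = LOW
t12 = t4 OR t2 = LOW OR LOW = LOW
t13 = t4 OR t12 = LOW OR LOW = LOW
t14 = t13 AND t12 = LOW AND LOW = LOW

t13 = LOW, t14 = LOW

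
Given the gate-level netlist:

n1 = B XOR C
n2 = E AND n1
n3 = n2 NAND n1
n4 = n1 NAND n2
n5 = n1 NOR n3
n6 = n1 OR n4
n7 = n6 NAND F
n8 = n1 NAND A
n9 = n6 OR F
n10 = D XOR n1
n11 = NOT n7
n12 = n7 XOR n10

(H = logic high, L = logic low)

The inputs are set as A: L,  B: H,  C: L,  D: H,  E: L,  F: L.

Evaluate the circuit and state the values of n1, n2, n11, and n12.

n1 = H, n2 = L, n11 = L, n12 = H

n1 = B XOR C = H XOR L = H
n2 = E AND n1 = L AND H = L
n4 = n1 NAND n2 = H NAND L = H
n6 = n1 OR n4 = H OR H = H
n7 = n6 NAND F = H NAND L = H
n10 = D XOR n1 = H XOR H = L
n11 = NOT n7 = NOT H = L
n12 = n7 XOR n10 = H XOR L = H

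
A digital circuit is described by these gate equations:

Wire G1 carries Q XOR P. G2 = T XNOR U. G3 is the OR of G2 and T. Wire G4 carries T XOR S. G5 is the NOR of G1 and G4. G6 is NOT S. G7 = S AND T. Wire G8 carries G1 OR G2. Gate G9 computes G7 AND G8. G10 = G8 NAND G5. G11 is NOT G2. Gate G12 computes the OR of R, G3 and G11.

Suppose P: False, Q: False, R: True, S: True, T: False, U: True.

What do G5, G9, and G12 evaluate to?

G1 = Q XOR P = False XOR False = False
G2 = T XNOR U = False XNOR True = False
G3 = G2 OR T = False OR False = False
G4 = T XOR S = False XOR True = True
G5 = G1 NOR G4 = False NOR True = False
G7 = S AND T = True AND False = False
G8 = G1 OR G2 = False OR False = False
G9 = G7 AND G8 = False AND False = False
G11 = NOT G2 = NOT False = True
G12 = R OR G3 OR G11 = True OR False OR True = True

G5 = False, G9 = False, G12 = True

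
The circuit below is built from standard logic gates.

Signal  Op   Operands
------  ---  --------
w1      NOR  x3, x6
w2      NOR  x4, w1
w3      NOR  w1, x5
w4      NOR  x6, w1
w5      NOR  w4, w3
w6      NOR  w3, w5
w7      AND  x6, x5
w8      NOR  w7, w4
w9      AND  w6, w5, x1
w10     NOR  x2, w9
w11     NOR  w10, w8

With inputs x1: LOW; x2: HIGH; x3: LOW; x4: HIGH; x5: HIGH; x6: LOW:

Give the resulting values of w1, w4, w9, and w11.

w1 = HIGH, w4 = LOW, w9 = LOW, w11 = LOW

w1 = x3 NOR x6 = LOW NOR LOW = HIGH
w3 = w1 NOR x5 = HIGH NOR HIGH = LOW
w4 = x6 NOR w1 = LOW NOR HIGH = LOW
w5 = w4 NOR w3 = LOW NOR LOW = HIGH
w6 = w3 NOR w5 = LOW NOR HIGH = LOW
w7 = x6 AND x5 = LOW AND HIGH = LOW
w8 = w7 NOR w4 = LOW NOR LOW = HIGH
w9 = w6 AND w5 AND x1 = LOW AND HIGH AND LOW = LOW
w10 = x2 NOR w9 = HIGH NOR LOW = LOW
w11 = w10 NOR w8 = LOW NOR HIGH = LOW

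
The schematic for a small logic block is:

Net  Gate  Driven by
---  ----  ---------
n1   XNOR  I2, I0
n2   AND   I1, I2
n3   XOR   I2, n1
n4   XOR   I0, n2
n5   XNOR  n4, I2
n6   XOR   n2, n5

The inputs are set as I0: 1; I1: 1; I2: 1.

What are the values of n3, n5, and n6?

n1 = I2 XNOR I0 = 1 XNOR 1 = 1
n2 = I1 AND I2 = 1 AND 1 = 1
n3 = I2 XOR n1 = 1 XOR 1 = 0
n4 = I0 XOR n2 = 1 XOR 1 = 0
n5 = n4 XNOR I2 = 0 XNOR 1 = 0
n6 = n2 XOR n5 = 1 XOR 0 = 1

n3 = 0, n5 = 0, n6 = 1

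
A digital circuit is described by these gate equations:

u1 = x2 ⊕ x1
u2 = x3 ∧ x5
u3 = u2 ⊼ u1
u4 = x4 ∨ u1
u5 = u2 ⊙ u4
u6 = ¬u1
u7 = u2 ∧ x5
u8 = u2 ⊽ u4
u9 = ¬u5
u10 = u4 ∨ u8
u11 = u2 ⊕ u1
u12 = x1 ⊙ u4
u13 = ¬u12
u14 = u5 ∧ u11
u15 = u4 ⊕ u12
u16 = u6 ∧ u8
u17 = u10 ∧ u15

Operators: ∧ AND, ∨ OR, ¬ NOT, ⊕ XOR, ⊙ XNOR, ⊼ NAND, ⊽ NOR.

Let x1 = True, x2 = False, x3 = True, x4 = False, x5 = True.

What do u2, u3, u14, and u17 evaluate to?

u1 = x2 XOR x1 = False XOR True = True
u2 = x3 AND x5 = True AND True = True
u3 = u2 NAND u1 = True NAND True = False
u4 = x4 OR u1 = False OR True = True
u5 = u2 XNOR u4 = True XNOR True = True
u8 = u2 NOR u4 = True NOR True = False
u10 = u4 OR u8 = True OR False = True
u11 = u2 XOR u1 = True XOR True = False
u12 = x1 XNOR u4 = True XNOR True = True
u14 = u5 AND u11 = True AND False = False
u15 = u4 XOR u12 = True XOR True = False
u17 = u10 AND u15 = True AND False = False

u2 = True, u3 = False, u14 = False, u17 = False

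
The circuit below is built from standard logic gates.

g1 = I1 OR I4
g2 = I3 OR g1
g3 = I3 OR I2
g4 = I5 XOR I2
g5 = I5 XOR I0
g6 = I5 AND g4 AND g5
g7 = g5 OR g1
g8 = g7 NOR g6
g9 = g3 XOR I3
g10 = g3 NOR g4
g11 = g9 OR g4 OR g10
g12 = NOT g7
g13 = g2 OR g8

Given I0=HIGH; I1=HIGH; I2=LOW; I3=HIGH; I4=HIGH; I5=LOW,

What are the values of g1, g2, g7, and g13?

g1 = HIGH, g2 = HIGH, g7 = HIGH, g13 = HIGH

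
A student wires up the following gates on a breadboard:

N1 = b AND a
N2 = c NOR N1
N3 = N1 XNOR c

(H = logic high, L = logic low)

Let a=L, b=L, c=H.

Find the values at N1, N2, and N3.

N1 = L, N2 = L, N3 = L

N1 = b AND a = L AND L = L
N2 = c NOR N1 = H NOR L = L
N3 = N1 XNOR c = L XNOR H = L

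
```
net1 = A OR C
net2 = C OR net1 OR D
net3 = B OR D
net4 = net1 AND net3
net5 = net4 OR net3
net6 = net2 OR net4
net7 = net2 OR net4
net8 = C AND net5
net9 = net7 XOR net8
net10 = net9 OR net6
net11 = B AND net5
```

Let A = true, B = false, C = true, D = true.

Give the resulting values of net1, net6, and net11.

net1 = true  net6 = true  net11 = false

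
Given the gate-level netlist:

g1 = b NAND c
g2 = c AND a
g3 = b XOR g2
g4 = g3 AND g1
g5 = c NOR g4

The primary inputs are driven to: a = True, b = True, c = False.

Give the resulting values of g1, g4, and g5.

g1 = True  g4 = True  g5 = False

g1 = b NAND c = True NAND False = True
g2 = c AND a = False AND True = False
g3 = b XOR g2 = True XOR False = True
g4 = g3 AND g1 = True AND True = True
g5 = c NOR g4 = False NOR True = False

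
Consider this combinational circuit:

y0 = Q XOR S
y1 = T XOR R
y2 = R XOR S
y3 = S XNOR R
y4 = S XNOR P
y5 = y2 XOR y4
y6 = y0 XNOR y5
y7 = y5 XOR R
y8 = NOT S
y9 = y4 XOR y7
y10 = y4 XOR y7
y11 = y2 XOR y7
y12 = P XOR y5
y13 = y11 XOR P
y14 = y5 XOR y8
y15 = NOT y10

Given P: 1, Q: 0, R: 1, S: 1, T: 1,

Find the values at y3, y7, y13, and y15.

y3 = 1  y7 = 0  y13 = 1  y15 = 0

y2 = R XOR S = 1 XOR 1 = 0
y3 = S XNOR R = 1 XNOR 1 = 1
y4 = S XNOR P = 1 XNOR 1 = 1
y5 = y2 XOR y4 = 0 XOR 1 = 1
y7 = y5 XOR R = 1 XOR 1 = 0
y10 = y4 XOR y7 = 1 XOR 0 = 1
y11 = y2 XOR y7 = 0 XOR 0 = 0
y13 = y11 XOR P = 0 XOR 1 = 1
y15 = NOT y10 = NOT 1 = 0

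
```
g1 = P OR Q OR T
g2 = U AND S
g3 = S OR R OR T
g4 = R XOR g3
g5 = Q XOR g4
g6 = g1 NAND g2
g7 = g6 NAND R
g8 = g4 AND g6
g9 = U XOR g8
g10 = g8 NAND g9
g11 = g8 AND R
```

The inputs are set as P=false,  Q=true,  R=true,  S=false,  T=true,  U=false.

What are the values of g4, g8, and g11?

g4 = false; g8 = false; g11 = false

g1 = P OR Q OR T = false OR true OR true = true
g2 = U AND S = false AND false = false
g3 = S OR R OR T = false OR true OR true = true
g4 = R XOR g3 = true XOR true = false
g6 = g1 NAND g2 = true NAND false = true
g8 = g4 AND g6 = false AND true = false
g11 = g8 AND R = false AND true = false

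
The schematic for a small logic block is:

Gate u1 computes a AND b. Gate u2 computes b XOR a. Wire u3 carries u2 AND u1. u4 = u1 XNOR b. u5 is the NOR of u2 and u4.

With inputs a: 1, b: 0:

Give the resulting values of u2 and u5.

u2 = 1, u5 = 0

u1 = a AND b = 1 AND 0 = 0
u2 = b XOR a = 0 XOR 1 = 1
u4 = u1 XNOR b = 0 XNOR 0 = 1
u5 = u2 NOR u4 = 1 NOR 1 = 0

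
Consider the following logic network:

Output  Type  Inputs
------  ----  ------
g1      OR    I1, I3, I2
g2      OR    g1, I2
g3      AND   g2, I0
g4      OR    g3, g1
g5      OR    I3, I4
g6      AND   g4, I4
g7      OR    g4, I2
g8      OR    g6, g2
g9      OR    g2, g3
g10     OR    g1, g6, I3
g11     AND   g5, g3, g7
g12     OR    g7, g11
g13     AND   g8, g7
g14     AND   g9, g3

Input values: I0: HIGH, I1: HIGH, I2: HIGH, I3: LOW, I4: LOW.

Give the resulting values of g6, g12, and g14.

g6 = LOW  g12 = HIGH  g14 = HIGH

g1 = I1 OR I3 OR I2 = HIGH OR LOW OR HIGH = HIGH
g2 = g1 OR I2 = HIGH OR HIGH = HIGH
g3 = g2 AND I0 = HIGH AND HIGH = HIGH
g4 = g3 OR g1 = HIGH OR HIGH = HIGH
g5 = I3 OR I4 = LOW OR LOW = LOW
g6 = g4 AND I4 = HIGH AND LOW = LOW
g7 = g4 OR I2 = HIGH OR HIGH = HIGH
g9 = g2 OR g3 = HIGH OR HIGH = HIGH
g11 = g5 AND g3 AND g7 = LOW AND HIGH AND HIGH = LOW
g12 = g7 OR g11 = HIGH OR LOW = HIGH
g14 = g9 AND g3 = HIGH AND HIGH = HIGH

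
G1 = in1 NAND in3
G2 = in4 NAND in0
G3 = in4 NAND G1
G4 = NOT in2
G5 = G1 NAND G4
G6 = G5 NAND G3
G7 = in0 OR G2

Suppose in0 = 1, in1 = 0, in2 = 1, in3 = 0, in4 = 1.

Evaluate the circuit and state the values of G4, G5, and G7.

G1 = in1 NAND in3 = 0 NAND 0 = 1
G2 = in4 NAND in0 = 1 NAND 1 = 0
G4 = NOT in2 = NOT 1 = 0
G5 = G1 NAND G4 = 1 NAND 0 = 1
G7 = in0 OR G2 = 1 OR 0 = 1

G4 = 0, G5 = 1, G7 = 1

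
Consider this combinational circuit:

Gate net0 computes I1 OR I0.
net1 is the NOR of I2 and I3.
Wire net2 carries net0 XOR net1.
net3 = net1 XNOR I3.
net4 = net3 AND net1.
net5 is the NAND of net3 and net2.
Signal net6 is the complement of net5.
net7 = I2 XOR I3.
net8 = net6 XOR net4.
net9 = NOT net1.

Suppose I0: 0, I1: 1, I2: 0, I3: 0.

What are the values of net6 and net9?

net0 = I1 OR I0 = 1 OR 0 = 1
net1 = I2 NOR I3 = 0 NOR 0 = 1
net2 = net0 XOR net1 = 1 XOR 1 = 0
net3 = net1 XNOR I3 = 1 XNOR 0 = 0
net5 = net3 NAND net2 = 0 NAND 0 = 1
net6 = NOT net5 = NOT 1 = 0
net9 = NOT net1 = NOT 1 = 0

net6 = 0  net9 = 0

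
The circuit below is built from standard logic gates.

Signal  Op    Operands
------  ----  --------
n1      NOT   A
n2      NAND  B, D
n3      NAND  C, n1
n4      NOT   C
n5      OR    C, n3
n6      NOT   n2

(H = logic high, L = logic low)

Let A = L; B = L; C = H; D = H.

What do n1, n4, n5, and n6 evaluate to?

n1 = NOT A = NOT L = H
n2 = B NAND D = L NAND H = H
n3 = C NAND n1 = H NAND H = L
n4 = NOT C = NOT H = L
n5 = C OR n3 = H OR L = H
n6 = NOT n2 = NOT H = L

n1 = H, n4 = L, n5 = H, n6 = L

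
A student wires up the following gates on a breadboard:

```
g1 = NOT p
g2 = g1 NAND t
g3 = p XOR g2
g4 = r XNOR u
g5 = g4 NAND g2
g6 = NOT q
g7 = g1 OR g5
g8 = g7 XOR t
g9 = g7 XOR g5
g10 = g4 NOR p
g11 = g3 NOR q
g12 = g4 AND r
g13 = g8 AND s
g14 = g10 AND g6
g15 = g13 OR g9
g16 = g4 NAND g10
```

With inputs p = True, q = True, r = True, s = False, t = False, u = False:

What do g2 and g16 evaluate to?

g2 = True, g16 = True

g1 = NOT p = NOT True = False
g2 = g1 NAND t = False NAND False = True
g4 = r XNOR u = True XNOR False = False
g10 = g4 NOR p = False NOR True = False
g16 = g4 NAND g10 = False NAND False = True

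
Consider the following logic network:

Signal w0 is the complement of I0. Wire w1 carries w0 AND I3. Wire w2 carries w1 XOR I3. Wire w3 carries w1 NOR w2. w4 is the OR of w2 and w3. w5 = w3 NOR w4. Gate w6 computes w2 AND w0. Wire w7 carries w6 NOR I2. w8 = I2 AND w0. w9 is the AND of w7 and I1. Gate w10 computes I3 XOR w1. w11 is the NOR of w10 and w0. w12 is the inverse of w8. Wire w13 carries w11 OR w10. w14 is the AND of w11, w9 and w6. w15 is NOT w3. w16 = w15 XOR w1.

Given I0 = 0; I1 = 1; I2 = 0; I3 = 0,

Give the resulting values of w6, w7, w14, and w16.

w6 = 0; w7 = 1; w14 = 0; w16 = 0

w0 = NOT I0 = NOT 0 = 1
w1 = w0 AND I3 = 1 AND 0 = 0
w2 = w1 XOR I3 = 0 XOR 0 = 0
w3 = w1 NOR w2 = 0 NOR 0 = 1
w6 = w2 AND w0 = 0 AND 1 = 0
w7 = w6 NOR I2 = 0 NOR 0 = 1
w9 = w7 AND I1 = 1 AND 1 = 1
w10 = I3 XOR w1 = 0 XOR 0 = 0
w11 = w10 NOR w0 = 0 NOR 1 = 0
w14 = w11 AND w9 AND w6 = 0 AND 1 AND 0 = 0
w15 = NOT w3 = NOT 1 = 0
w16 = w15 XOR w1 = 0 XOR 0 = 0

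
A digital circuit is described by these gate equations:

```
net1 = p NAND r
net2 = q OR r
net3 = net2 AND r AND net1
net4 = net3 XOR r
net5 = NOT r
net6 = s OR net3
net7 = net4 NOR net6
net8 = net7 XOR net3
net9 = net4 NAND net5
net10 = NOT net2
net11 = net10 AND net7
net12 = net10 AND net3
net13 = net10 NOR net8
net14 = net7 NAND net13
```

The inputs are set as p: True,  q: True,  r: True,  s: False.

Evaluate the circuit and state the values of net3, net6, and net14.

net3 = False, net6 = False, net14 = True

net1 = p NAND r = True NAND True = False
net2 = q OR r = True OR True = True
net3 = net2 AND r AND net1 = True AND True AND False = False
net4 = net3 XOR r = False XOR True = True
net6 = s OR net3 = False OR False = False
net7 = net4 NOR net6 = True NOR False = False
net8 = net7 XOR net3 = False XOR False = False
net10 = NOT net2 = NOT True = False
net13 = net10 NOR net8 = False NOR False = True
net14 = net7 NAND net13 = False NAND True = True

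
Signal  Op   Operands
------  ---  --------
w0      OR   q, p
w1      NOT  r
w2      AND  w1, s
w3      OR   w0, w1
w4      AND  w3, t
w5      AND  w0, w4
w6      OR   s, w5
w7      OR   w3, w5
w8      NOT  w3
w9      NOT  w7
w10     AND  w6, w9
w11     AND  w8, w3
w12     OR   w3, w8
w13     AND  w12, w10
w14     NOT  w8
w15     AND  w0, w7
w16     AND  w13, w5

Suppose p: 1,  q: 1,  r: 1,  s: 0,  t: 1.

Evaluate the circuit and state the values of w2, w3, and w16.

w0 = q OR p = 1 OR 1 = 1
w1 = NOT r = NOT 1 = 0
w2 = w1 AND s = 0 AND 0 = 0
w3 = w0 OR w1 = 1 OR 0 = 1
w4 = w3 AND t = 1 AND 1 = 1
w5 = w0 AND w4 = 1 AND 1 = 1
w6 = s OR w5 = 0 OR 1 = 1
w7 = w3 OR w5 = 1 OR 1 = 1
w8 = NOT w3 = NOT 1 = 0
w9 = NOT w7 = NOT 1 = 0
w10 = w6 AND w9 = 1 AND 0 = 0
w12 = w3 OR w8 = 1 OR 0 = 1
w13 = w12 AND w10 = 1 AND 0 = 0
w16 = w13 AND w5 = 0 AND 1 = 0

w2 = 0, w3 = 1, w16 = 0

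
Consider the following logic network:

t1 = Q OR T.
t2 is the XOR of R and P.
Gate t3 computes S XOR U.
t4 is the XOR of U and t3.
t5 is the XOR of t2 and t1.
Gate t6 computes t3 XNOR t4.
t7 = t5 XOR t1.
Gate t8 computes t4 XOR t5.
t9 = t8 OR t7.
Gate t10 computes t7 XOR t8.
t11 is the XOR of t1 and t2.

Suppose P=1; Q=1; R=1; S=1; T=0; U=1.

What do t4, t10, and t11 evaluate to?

t1 = Q OR T = 1 OR 0 = 1
t2 = R XOR P = 1 XOR 1 = 0
t3 = S XOR U = 1 XOR 1 = 0
t4 = U XOR t3 = 1 XOR 0 = 1
t5 = t2 XOR t1 = 0 XOR 1 = 1
t7 = t5 XOR t1 = 1 XOR 1 = 0
t8 = t4 XOR t5 = 1 XOR 1 = 0
t10 = t7 XOR t8 = 0 XOR 0 = 0
t11 = t1 XOR t2 = 1 XOR 0 = 1

t4 = 1, t10 = 0, t11 = 1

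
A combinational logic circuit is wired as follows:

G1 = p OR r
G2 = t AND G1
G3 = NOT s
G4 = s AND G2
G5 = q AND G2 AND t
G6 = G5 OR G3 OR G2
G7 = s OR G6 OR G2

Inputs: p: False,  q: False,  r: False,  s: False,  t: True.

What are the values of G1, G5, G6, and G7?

G1 = False, G5 = False, G6 = True, G7 = True

G1 = p OR r = False OR False = False
G2 = t AND G1 = True AND False = False
G3 = NOT s = NOT False = True
G5 = q AND G2 AND t = False AND False AND True = False
G6 = G5 OR G3 OR G2 = False OR True OR False = True
G7 = s OR G6 OR G2 = False OR True OR False = True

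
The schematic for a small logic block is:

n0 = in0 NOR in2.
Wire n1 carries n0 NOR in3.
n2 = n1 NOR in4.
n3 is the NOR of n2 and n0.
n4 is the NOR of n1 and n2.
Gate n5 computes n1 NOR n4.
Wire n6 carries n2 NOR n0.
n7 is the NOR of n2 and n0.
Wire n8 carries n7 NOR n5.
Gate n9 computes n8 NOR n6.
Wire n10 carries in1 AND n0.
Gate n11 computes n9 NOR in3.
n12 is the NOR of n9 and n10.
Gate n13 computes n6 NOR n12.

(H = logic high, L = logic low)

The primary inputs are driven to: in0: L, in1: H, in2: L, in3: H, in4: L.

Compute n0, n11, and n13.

n0 = H, n11 = L, n13 = H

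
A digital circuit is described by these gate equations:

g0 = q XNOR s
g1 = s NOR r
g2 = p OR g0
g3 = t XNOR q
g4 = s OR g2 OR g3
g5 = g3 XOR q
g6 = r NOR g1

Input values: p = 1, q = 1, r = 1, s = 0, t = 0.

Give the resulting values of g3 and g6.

g1 = s NOR r = 0 NOR 1 = 0
g3 = t XNOR q = 0 XNOR 1 = 0
g6 = r NOR g1 = 1 NOR 0 = 0

g3 = 0, g6 = 0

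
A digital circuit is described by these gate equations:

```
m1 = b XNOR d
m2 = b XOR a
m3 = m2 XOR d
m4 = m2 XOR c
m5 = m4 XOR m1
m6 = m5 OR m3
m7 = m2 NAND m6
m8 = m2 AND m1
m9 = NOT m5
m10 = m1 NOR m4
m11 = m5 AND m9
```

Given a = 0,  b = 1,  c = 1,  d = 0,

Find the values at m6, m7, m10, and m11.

m1 = b XNOR d = 1 XNOR 0 = 0
m2 = b XOR a = 1 XOR 0 = 1
m3 = m2 XOR d = 1 XOR 0 = 1
m4 = m2 XOR c = 1 XOR 1 = 0
m5 = m4 XOR m1 = 0 XOR 0 = 0
m6 = m5 OR m3 = 0 OR 1 = 1
m7 = m2 NAND m6 = 1 NAND 1 = 0
m9 = NOT m5 = NOT 0 = 1
m10 = m1 NOR m4 = 0 NOR 0 = 1
m11 = m5 AND m9 = 0 AND 1 = 0

m6 = 1  m7 = 0  m10 = 1  m11 = 0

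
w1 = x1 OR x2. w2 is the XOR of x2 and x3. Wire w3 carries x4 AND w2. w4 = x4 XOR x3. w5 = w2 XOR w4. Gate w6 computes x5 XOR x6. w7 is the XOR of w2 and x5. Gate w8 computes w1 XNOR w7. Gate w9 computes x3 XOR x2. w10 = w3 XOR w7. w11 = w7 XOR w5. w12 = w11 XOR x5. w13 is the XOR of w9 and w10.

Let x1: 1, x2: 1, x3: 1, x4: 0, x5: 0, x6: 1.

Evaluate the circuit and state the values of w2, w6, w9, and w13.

w2 = x2 XOR x3 = 1 XOR 1 = 0
w3 = x4 AND w2 = 0 AND 0 = 0
w6 = x5 XOR x6 = 0 XOR 1 = 1
w7 = w2 XOR x5 = 0 XOR 0 = 0
w9 = x3 XOR x2 = 1 XOR 1 = 0
w10 = w3 XOR w7 = 0 XOR 0 = 0
w13 = w9 XOR w10 = 0 XOR 0 = 0

w2 = 0, w6 = 1, w9 = 0, w13 = 0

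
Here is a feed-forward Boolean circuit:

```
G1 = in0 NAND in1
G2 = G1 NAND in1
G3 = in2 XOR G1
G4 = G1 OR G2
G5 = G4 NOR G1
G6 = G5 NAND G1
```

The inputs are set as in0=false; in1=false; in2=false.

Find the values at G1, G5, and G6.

G1 = true; G5 = false; G6 = true

G1 = in0 NAND in1 = false NAND false = true
G2 = G1 NAND in1 = true NAND false = true
G4 = G1 OR G2 = true OR true = true
G5 = G4 NOR G1 = true NOR true = false
G6 = G5 NAND G1 = false NAND true = true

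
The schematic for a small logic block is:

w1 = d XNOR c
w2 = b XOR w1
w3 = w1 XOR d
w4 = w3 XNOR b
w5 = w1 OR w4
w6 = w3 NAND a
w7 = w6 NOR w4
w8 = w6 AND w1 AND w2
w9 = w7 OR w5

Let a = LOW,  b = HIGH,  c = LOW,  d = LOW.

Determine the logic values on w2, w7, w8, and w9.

w2 = LOW; w7 = LOW; w8 = LOW; w9 = HIGH

w1 = d XNOR c = LOW XNOR LOW = HIGH
w2 = b XOR w1 = HIGH XOR HIGH = LOW
w3 = w1 XOR d = HIGH XOR LOW = HIGH
w4 = w3 XNOR b = HIGH XNOR HIGH = HIGH
w5 = w1 OR w4 = HIGH OR HIGH = HIGH
w6 = w3 NAND a = HIGH NAND LOW = HIGH
w7 = w6 NOR w4 = HIGH NOR HIGH = LOW
w8 = w6 AND w1 AND w2 = HIGH AND HIGH AND LOW = LOW
w9 = w7 OR w5 = LOW OR HIGH = HIGH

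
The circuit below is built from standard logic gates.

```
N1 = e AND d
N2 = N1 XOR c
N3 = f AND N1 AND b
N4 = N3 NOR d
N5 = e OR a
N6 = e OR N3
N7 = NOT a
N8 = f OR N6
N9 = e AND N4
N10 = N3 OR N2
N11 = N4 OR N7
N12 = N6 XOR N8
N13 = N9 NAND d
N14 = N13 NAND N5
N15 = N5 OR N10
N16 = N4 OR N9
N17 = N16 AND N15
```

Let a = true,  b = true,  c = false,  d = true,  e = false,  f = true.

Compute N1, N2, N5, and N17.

N1 = e AND d = false AND true = false
N2 = N1 XOR c = false XOR false = false
N3 = f AND N1 AND b = true AND false AND true = false
N4 = N3 NOR d = false NOR true = false
N5 = e OR a = false OR true = true
N9 = e AND N4 = false AND false = false
N10 = N3 OR N2 = false OR false = false
N15 = N5 OR N10 = true OR false = true
N16 = N4 OR N9 = false OR false = false
N17 = N16 AND N15 = false AND true = false

N1 = false  N2 = false  N5 = true  N17 = false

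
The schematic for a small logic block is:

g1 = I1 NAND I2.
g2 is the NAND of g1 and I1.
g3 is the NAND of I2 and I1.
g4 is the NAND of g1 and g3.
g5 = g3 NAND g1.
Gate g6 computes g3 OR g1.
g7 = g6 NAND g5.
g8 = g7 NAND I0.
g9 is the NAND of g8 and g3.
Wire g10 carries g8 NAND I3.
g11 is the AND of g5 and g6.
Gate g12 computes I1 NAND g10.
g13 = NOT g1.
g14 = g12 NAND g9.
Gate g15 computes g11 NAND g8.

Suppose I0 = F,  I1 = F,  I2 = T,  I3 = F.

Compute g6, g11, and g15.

g1 = I1 NAND I2 = F NAND T = T
g3 = I2 NAND I1 = T NAND F = T
g5 = g3 NAND g1 = T NAND T = F
g6 = g3 OR g1 = T OR T = T
g7 = g6 NAND g5 = T NAND F = T
g8 = g7 NAND I0 = T NAND F = T
g11 = g5 AND g6 = F AND T = F
g15 = g11 NAND g8 = F NAND T = T

g6 = T  g11 = F  g15 = T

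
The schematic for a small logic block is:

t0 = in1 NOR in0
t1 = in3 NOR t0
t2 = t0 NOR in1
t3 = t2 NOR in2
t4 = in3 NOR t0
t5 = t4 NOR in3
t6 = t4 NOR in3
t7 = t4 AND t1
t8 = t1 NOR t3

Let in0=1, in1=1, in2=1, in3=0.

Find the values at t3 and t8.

t0 = in1 NOR in0 = 1 NOR 1 = 0
t1 = in3 NOR t0 = 0 NOR 0 = 1
t2 = t0 NOR in1 = 0 NOR 1 = 0
t3 = t2 NOR in2 = 0 NOR 1 = 0
t8 = t1 NOR t3 = 1 NOR 0 = 0

t3 = 0  t8 = 0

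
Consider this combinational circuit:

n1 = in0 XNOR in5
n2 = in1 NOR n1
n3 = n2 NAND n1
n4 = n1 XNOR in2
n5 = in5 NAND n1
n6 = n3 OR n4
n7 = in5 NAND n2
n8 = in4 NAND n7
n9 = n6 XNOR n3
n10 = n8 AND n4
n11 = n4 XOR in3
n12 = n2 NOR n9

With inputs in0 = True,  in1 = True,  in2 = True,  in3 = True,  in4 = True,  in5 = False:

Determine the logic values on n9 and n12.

n9 = True, n12 = False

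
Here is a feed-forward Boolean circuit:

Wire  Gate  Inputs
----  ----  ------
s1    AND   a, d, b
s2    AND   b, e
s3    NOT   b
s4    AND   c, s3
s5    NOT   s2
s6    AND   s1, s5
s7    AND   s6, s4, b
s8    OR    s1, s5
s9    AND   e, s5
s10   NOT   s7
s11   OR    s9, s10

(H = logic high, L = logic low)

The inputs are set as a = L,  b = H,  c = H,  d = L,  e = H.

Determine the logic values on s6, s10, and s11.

s1 = a AND d AND b = L AND L AND H = L
s2 = b AND e = H AND H = H
s3 = NOT b = NOT H = L
s4 = c AND s3 = H AND L = L
s5 = NOT s2 = NOT H = L
s6 = s1 AND s5 = L AND L = L
s7 = s6 AND s4 AND b = L AND L AND H = L
s9 = e AND s5 = H AND L = L
s10 = NOT s7 = NOT L = H
s11 = s9 OR s10 = L OR H = H

s6 = L, s10 = H, s11 = H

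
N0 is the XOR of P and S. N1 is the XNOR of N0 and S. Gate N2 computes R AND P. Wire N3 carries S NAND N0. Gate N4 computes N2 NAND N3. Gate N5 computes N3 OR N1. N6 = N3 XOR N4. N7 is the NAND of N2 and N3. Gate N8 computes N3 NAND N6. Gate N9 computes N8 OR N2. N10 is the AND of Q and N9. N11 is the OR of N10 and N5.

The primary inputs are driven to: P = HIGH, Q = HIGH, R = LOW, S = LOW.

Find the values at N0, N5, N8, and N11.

N0 = HIGH  N5 = HIGH  N8 = HIGH  N11 = HIGH

N0 = P XOR S = HIGH XOR LOW = HIGH
N1 = N0 XNOR S = HIGH XNOR LOW = LOW
N2 = R AND P = LOW AND HIGH = LOW
N3 = S NAND N0 = LOW NAND HIGH = HIGH
N4 = N2 NAND N3 = LOW NAND HIGH = HIGH
N5 = N3 OR N1 = HIGH OR LOW = HIGH
N6 = N3 XOR N4 = HIGH XOR HIGH = LOW
N8 = N3 NAND N6 = HIGH NAND LOW = HIGH
N9 = N8 OR N2 = HIGH OR LOW = HIGH
N10 = Q AND N9 = HIGH AND HIGH = HIGH
N11 = N10 OR N5 = HIGH OR HIGH = HIGH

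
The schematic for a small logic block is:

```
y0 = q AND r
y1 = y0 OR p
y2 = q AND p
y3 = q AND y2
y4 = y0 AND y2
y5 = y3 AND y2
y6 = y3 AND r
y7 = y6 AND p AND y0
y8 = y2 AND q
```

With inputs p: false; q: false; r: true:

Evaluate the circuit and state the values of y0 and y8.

y0 = false  y8 = false

y0 = q AND r = false AND true = false
y2 = q AND p = false AND false = false
y8 = y2 AND q = false AND false = false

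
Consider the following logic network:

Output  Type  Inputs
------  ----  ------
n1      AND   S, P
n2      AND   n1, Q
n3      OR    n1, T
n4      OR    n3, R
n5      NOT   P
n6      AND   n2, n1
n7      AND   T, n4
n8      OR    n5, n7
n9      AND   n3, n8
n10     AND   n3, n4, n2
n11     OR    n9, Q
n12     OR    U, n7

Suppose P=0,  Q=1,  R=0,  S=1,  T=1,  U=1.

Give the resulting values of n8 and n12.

n1 = S AND P = 1 AND 0 = 0
n3 = n1 OR T = 0 OR 1 = 1
n4 = n3 OR R = 1 OR 0 = 1
n5 = NOT P = NOT 0 = 1
n7 = T AND n4 = 1 AND 1 = 1
n8 = n5 OR n7 = 1 OR 1 = 1
n12 = U OR n7 = 1 OR 1 = 1

n8 = 1, n12 = 1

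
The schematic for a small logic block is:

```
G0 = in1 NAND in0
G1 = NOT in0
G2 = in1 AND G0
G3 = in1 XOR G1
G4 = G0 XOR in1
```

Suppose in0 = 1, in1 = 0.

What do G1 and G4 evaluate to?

G1 = 0, G4 = 1

G0 = in1 NAND in0 = 0 NAND 1 = 1
G1 = NOT in0 = NOT 1 = 0
G4 = G0 XOR in1 = 1 XOR 0 = 1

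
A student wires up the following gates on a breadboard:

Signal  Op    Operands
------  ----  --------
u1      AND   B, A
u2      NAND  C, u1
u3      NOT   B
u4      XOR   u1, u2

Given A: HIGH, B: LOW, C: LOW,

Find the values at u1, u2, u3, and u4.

u1 = B AND A = LOW AND HIGH = LOW
u2 = C NAND u1 = LOW NAND LOW = HIGH
u3 = NOT B = NOT LOW = HIGH
u4 = u1 XOR u2 = LOW XOR HIGH = HIGH

u1 = LOW  u2 = HIGH  u3 = HIGH  u4 = HIGH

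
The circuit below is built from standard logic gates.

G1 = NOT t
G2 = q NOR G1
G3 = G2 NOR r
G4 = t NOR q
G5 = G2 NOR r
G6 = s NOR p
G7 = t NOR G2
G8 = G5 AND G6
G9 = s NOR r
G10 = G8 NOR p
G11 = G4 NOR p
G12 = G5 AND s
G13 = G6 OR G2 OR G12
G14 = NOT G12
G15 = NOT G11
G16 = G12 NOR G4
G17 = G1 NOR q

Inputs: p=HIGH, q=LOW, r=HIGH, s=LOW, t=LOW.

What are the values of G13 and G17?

G1 = NOT t = NOT LOW = HIGH
G2 = q NOR G1 = LOW NOR HIGH = LOW
G5 = G2 NOR r = LOW NOR HIGH = LOW
G6 = s NOR p = LOW NOR HIGH = LOW
G12 = G5 AND s = LOW AND LOW = LOW
G13 = G6 OR G2 OR G12 = LOW OR LOW OR LOW = LOW
G17 = G1 NOR q = HIGH NOR LOW = LOW

G13 = LOW, G17 = LOW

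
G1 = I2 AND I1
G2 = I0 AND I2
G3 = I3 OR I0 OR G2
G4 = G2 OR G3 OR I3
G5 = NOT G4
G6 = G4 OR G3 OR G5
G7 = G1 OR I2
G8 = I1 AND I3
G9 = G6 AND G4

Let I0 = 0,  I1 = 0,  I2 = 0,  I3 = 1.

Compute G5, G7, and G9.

G1 = I2 AND I1 = 0 AND 0 = 0
G2 = I0 AND I2 = 0 AND 0 = 0
G3 = I3 OR I0 OR G2 = 1 OR 0 OR 0 = 1
G4 = G2 OR G3 OR I3 = 0 OR 1 OR 1 = 1
G5 = NOT G4 = NOT 1 = 0
G6 = G4 OR G3 OR G5 = 1 OR 1 OR 0 = 1
G7 = G1 OR I2 = 0 OR 0 = 0
G9 = G6 AND G4 = 1 AND 1 = 1

G5 = 0; G7 = 0; G9 = 1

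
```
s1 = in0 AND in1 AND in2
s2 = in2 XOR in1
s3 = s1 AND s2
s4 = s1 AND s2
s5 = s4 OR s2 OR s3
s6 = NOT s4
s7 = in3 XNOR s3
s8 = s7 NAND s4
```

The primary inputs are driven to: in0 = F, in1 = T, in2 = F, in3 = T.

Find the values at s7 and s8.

s7 = F, s8 = T

s1 = in0 AND in1 AND in2 = F AND T AND F = F
s2 = in2 XOR in1 = F XOR T = T
s3 = s1 AND s2 = F AND T = F
s4 = s1 AND s2 = F AND T = F
s7 = in3 XNOR s3 = T XNOR F = F
s8 = s7 NAND s4 = F NAND F = T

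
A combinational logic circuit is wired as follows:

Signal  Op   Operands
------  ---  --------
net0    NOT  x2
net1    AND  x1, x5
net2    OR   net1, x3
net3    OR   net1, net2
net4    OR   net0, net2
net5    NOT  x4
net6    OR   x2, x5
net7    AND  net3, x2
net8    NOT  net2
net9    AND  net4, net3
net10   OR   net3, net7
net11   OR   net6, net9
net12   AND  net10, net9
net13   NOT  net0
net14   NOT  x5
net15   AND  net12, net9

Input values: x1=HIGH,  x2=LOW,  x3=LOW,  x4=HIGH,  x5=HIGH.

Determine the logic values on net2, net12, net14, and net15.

net0 = NOT x2 = NOT LOW = HIGH
net1 = x1 AND x5 = HIGH AND HIGH = HIGH
net2 = net1 OR x3 = HIGH OR LOW = HIGH
net3 = net1 OR net2 = HIGH OR HIGH = HIGH
net4 = net0 OR net2 = HIGH OR HIGH = HIGH
net7 = net3 AND x2 = HIGH AND LOW = LOW
net9 = net4 AND net3 = HIGH AND HIGH = HIGH
net10 = net3 OR net7 = HIGH OR LOW = HIGH
net12 = net10 AND net9 = HIGH AND HIGH = HIGH
net14 = NOT x5 = NOT HIGH = LOW
net15 = net12 AND net9 = HIGH AND HIGH = HIGH

net2 = HIGH; net12 = HIGH; net14 = LOW; net15 = HIGH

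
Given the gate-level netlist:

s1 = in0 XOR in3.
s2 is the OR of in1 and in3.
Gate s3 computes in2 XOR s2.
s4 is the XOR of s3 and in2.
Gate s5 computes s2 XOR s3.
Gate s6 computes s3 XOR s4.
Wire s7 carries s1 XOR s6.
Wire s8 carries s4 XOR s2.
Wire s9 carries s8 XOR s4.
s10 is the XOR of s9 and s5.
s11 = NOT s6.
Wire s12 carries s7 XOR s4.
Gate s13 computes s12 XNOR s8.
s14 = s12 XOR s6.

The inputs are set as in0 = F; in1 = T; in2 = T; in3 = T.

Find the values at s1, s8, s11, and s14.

s1 = in0 XOR in3 = F XOR T = T
s2 = in1 OR in3 = T OR T = T
s3 = in2 XOR s2 = T XOR T = F
s4 = s3 XOR in2 = F XOR T = T
s6 = s3 XOR s4 = F XOR T = T
s7 = s1 XOR s6 = T XOR T = F
s8 = s4 XOR s2 = T XOR T = F
s11 = NOT s6 = NOT T = F
s12 = s7 XOR s4 = F XOR T = T
s14 = s12 XOR s6 = T XOR T = F

s1 = T, s8 = F, s11 = F, s14 = F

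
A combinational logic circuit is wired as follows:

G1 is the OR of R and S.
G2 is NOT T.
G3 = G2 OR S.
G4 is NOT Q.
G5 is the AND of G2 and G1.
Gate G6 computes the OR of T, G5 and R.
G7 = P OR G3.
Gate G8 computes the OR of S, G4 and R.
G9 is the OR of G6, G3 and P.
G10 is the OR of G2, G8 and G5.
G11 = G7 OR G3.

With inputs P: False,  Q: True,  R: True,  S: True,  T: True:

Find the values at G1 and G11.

G1 = True, G11 = True

G1 = R OR S = True OR True = True
G2 = NOT T = NOT True = False
G3 = G2 OR S = False OR True = True
G7 = P OR G3 = False OR True = True
G11 = G7 OR G3 = True OR True = True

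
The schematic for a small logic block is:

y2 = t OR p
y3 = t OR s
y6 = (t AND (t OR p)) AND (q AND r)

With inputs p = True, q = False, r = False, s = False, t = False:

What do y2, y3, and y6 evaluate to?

y2 = False OR True = True
y3 = False OR False = False
y6 = (False AND (False OR True)) AND (False AND False) = False

y2 = True  y3 = False  y6 = False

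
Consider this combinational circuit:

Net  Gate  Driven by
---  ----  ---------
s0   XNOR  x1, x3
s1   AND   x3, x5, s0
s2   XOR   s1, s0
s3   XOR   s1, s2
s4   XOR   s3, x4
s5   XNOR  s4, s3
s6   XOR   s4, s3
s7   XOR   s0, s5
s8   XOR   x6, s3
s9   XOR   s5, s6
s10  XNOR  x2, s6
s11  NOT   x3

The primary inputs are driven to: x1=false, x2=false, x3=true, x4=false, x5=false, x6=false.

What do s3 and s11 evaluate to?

s0 = x1 XNOR x3 = false XNOR true = false
s1 = x3 AND x5 AND s0 = true AND false AND false = false
s2 = s1 XOR s0 = false XOR false = false
s3 = s1 XOR s2 = false XOR false = false
s11 = NOT x3 = NOT true = false

s3 = false  s11 = false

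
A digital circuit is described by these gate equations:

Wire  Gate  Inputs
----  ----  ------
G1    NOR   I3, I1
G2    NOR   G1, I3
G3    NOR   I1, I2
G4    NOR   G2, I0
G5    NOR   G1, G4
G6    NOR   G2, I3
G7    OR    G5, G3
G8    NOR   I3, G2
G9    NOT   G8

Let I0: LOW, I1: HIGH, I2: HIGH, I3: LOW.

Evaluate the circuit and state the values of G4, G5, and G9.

G4 = LOW, G5 = HIGH, G9 = HIGH

G1 = I3 NOR I1 = LOW NOR HIGH = LOW
G2 = G1 NOR I3 = LOW NOR LOW = HIGH
G4 = G2 NOR I0 = HIGH NOR LOW = LOW
G5 = G1 NOR G4 = LOW NOR LOW = HIGH
G8 = I3 NOR G2 = LOW NOR HIGH = LOW
G9 = NOT G8 = NOT LOW = HIGH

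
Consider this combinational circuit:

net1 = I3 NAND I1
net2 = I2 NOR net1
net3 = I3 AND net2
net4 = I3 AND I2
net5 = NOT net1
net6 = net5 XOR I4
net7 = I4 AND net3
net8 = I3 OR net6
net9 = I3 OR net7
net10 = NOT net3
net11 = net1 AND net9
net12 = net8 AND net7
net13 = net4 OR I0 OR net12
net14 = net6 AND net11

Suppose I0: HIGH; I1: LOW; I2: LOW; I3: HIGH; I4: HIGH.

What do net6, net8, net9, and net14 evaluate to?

net6 = HIGH  net8 = HIGH  net9 = HIGH  net14 = HIGH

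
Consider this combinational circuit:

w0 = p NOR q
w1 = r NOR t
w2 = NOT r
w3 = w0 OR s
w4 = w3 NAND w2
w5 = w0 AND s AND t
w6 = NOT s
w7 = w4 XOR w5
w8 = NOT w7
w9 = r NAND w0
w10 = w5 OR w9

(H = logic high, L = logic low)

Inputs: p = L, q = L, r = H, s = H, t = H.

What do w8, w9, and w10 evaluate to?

w0 = p NOR q = L NOR L = H
w2 = NOT r = NOT H = L
w3 = w0 OR s = H OR H = H
w4 = w3 NAND w2 = H NAND L = H
w5 = w0 AND s AND t = H AND H AND H = H
w7 = w4 XOR w5 = H XOR H = L
w8 = NOT w7 = NOT L = H
w9 = r NAND w0 = H NAND H = L
w10 = w5 OR w9 = H OR L = H

w8 = H; w9 = L; w10 = H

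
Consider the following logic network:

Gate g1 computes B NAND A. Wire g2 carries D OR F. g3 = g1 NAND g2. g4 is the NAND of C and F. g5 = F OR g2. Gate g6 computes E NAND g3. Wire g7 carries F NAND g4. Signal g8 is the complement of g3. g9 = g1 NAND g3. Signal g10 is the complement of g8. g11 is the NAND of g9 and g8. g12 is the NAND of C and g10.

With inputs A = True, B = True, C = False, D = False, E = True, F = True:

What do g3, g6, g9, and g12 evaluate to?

g3 = True, g6 = False, g9 = True, g12 = True

g1 = B NAND A = True NAND True = False
g2 = D OR F = False OR True = True
g3 = g1 NAND g2 = False NAND True = True
g6 = E NAND g3 = True NAND True = False
g8 = NOT g3 = NOT True = False
g9 = g1 NAND g3 = False NAND True = True
g10 = NOT g8 = NOT False = True
g12 = C NAND g10 = False NAND True = True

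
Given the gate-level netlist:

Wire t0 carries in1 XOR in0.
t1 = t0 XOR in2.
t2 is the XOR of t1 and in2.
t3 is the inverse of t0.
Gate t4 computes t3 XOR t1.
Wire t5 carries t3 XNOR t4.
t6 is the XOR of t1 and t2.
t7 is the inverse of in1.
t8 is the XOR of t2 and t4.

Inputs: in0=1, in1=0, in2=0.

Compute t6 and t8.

t6 = 0, t8 = 0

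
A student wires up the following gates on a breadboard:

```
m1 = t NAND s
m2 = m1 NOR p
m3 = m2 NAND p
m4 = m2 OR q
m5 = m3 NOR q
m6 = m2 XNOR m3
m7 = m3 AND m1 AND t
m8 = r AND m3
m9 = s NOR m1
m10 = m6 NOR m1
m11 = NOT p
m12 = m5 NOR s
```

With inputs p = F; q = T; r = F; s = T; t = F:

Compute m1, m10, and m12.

m1 = T  m10 = F  m12 = F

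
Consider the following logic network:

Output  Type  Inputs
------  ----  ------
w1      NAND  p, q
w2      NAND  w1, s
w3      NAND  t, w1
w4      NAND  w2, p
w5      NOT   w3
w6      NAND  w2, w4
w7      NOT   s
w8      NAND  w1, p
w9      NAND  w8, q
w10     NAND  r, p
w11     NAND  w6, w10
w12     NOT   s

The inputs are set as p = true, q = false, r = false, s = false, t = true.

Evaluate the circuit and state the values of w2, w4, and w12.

w2 = true, w4 = false, w12 = true

w1 = p NAND q = true NAND false = true
w2 = w1 NAND s = true NAND false = true
w4 = w2 NAND p = true NAND true = false
w12 = NOT s = NOT false = true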